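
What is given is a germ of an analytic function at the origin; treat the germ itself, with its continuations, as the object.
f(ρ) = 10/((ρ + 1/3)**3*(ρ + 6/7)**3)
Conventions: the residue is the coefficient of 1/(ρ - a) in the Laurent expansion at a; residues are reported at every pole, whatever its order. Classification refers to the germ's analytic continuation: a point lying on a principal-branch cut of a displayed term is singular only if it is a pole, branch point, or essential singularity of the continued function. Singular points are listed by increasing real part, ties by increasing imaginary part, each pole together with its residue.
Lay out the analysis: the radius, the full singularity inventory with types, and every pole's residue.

Radius of convergence at 0: 1/3.
At -6/7: a pole of order 3; residue -245046060/161051.
At -1/3: a pole of order 3; residue 245046060/161051.

Denominator factor (ρ + 1/3)^3: pole of order 3 at -1/3, modulus 1/3.
Denominator factor (ρ + 6/7)^3: pole of order 3 at -6/7, modulus 6/7.
The radius of convergence is the smallest modulus among the singular points: 1/3.
At the order-3 pole -6/7 set g(ρ) = (ρ - (-6/7))^3*f(ρ) = 10/(ρ + 1/3)**3.
Order-3 pole: residue = g''(a)/2; g''(-6/7) = -490092120/161051, so the residue is -245046060/161051.
At the order-3 pole -1/3 set g(ρ) = (ρ - (-1/3))^3*f(ρ) = 10/(ρ + 6/7)**3.
Order-3 pole: residue = g''(a)/2; g''(-1/3) = 490092120/161051, so the residue is 245046060/161051.
List the singular points by increasing real part (a conjugate pair: the negative imaginary part first).


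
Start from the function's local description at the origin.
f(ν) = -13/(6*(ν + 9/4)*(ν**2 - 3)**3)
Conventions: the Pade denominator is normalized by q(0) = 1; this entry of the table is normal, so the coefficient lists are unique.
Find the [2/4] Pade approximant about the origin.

The Pade approximant has numerator coefficients [26/729, -208/31347, 650/94041]; denominator coefficients [1, 100/387, -8/9, -200/1161, 2/9].

Taylor coefficients needed (expand at 0): a_0 = 26/729, a_1 = -104/6561, a_2 = 2522/59049, a_3 = -10088/531441, a_4 = 154076/4782969, a_5 = -616304/43046721, a_6 = 7582796/387420489.
Write the denominator as Q(ν) = 1 + q1*ν + q2*ν^2 + q3*ν^3 + q4*ν^4. Requiring Q*f - P = O(ν^7) with deg P <= 2 kills the coefficients of ν^3..ν^6 in Q*f:
  ν^3: a_3 + q1*a_2 + q2*a_1 + q3*a_0 = 0, i.e. -10088/531441 + (2522/59049)*q1 + (-104/6561)*q2 + (26/729)*q3 = 0.
  ν^4: a_4 + q1*a_3 + q2*a_2 + q3*a_1 + q4*a_0 = 0, i.e. 154076/4782969 + (-10088/531441)*q1 + (2522/59049)*q2 + (-104/6561)*q3 + (26/729)*q4 = 0.
  ν^5: a_5 + q1*a_4 + q2*a_3 + q3*a_2 + q4*a_1 = 0, i.e. -616304/43046721 + (154076/4782969)*q1 + (-10088/531441)*q2 + (2522/59049)*q3 + (-104/6561)*q4 = 0.
  ν^6: a_6 + q1*a_5 + q2*a_4 + q3*a_3 + q4*a_2 = 0, i.e. 7582796/387420489 + (-616304/43046721)*q1 + (154076/4782969)*q2 + (-10088/531441)*q3 + (2522/59049)*q4 = 0.
Solving this linear system: q1 = 100/387, q2 = -8/9, q3 = -200/1161, q4 = 2/9.
The numerator is Q*f truncated at degree 2: P0 = a_0 = 26/729; P1 = a_1 + q1*a_0 = -208/31347; P2 = a_2 + q1*a_1 + q2*a_0 = 650/94041.


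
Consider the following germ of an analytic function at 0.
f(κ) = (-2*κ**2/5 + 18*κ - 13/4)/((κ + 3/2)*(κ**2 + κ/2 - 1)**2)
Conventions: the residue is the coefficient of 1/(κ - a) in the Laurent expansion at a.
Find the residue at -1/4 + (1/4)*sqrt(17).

The factor κ**2 + κ/2 - 1 splits as (κ - a)(κ - a') with a = -1/4 + (1/4)*sqrt(17), a' = -1/4 - (1/4)*sqrt(17). At the order-2 pole a set g(κ) = (κ - a)^2*f(κ) = [(-2*κ**2/5 + 18*κ - 13/4)/(κ + 3/2)] / (κ - a')^2.
Order-2 pole: residue = g'(a); g'(-1/4 + (1/4)*sqrt(17)) = 623/10 - (43487/2890)*sqrt(17), so the residue is 623/10 - (43487/2890)*sqrt(17).

The residue is 623/10 - (43487/2890)*sqrt(17).


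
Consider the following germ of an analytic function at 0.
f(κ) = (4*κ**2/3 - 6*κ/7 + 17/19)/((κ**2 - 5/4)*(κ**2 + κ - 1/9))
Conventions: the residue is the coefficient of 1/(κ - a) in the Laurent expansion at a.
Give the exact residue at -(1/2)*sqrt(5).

The residue is -304884/8113 - (687504/40565)*sqrt(5).

The factor κ**2 - 5/4 splits as (κ - a)(κ - a') with a = -(1/2)*sqrt(5), a' = (1/2)*sqrt(5). At the order-1 pole a set g(κ) = (κ - a)*f(κ) = [(4*κ**2/3 - 6*κ/7 + 17/19)/(κ**2 + κ - 1/9)] / (κ - a').
Simple pole: residue = g(a) at a = -(1/2)*sqrt(5), which is -304884/8113 - (687504/40565)*sqrt(5).


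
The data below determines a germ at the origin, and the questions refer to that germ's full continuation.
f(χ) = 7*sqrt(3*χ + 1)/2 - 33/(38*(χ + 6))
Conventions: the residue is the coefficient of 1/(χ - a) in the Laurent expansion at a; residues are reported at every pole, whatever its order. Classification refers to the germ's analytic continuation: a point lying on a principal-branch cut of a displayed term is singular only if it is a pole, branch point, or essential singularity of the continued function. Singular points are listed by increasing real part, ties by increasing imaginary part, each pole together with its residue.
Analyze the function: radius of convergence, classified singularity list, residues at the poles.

Denominator factor (χ + 6): pole of order 1 at -6, modulus 6.
Branch term (7/2)*sqrt(1 - χ/(-1/3)): its argument vanishes at χ = -1/3, a square-root branch point, modulus 1/3.
The radius of convergence is the smallest modulus among the singular points: 1/3.
The branch term is analytic at -6 and contributes nothing to the residue; only the rational part matters.
At the order-1 pole -6 set g(χ) = (χ - (-6))*(rational part) = -33/38.
Simple pole: residue = g(a) at a = -6, which is -33/38.
List the singular points by increasing real part (a conjugate pair: the negative imaginary part first).

Radius of convergence at 0: 1/3.
At -6: a pole of order 1; residue -33/38.
At -1/3: an algebraic (square-root) branch point.


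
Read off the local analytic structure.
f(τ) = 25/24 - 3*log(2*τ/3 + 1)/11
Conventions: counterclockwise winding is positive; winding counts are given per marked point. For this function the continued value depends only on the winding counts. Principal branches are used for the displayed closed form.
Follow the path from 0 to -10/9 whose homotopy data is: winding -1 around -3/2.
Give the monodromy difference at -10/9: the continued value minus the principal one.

Continued minus principal equals (6/11)*pi*i.

The rational part is single-valued and drops out of the difference; each branch term changes only by its own monodromy.
(-3/11)*log(1 - τ/(-3/2)): each positive loop around -3/2 adds 2*pi*i to the log, so winding -1 contributes (-3/11)*(-1)*2*pi*i = (6/11)*pi*i.
Summing the contributions at τ = -10/9 gives (6/11)*pi*i.


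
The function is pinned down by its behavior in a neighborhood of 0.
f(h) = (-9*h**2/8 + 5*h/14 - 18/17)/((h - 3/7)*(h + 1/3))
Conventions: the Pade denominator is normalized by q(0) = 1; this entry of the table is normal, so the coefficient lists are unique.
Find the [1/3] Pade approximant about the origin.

Taylor coefficients needed (expand at 0): a_0 = 126/17, a_1 = -253/34, a_2 = 26405/408, a_3 = -58283/612, a_4 = 1896647/3672.
Write the denominator as Q(h) = 1 + q1*h + q2*h^2 + q3*h^3. Requiring Q*f - P = O(h^5) with deg P <= 1 kills the coefficients of h^2..h^4 in Q*f:
  h^2: a_2 + q1*a_1 + q2*a_0 = 0, i.e. 26405/408 + (-253/34)*q1 + (126/17)*q2 = 0.
  h^3: a_3 + q1*a_2 + q2*a_1 + q3*a_0 = 0, i.e. -58283/612 + (26405/408)*q1 + (-253/34)*q2 + (126/17)*q3 = 0.
  h^4: a_4 + q1*a_3 + q2*a_2 + q3*a_1 = 0, i.e. 1896647/3672 + (-58283/612)*q1 + (26405/408)*q2 + (-253/34)*q3 = 0.
Solving this linear system: q1 = 30089210/10369911, q2 = -321810685/55306192, q3 = -4054814631/221224768.
The numerator is Q*f truncated at degree 1: P0 = a_0 = 126/17; P1 = a_1 + q1*a_0 = 1652964479/117525658.

The Pade approximant has numerator coefficients [126/17, 1652964479/117525658]; denominator coefficients [1, 30089210/10369911, -321810685/55306192, -4054814631/221224768].


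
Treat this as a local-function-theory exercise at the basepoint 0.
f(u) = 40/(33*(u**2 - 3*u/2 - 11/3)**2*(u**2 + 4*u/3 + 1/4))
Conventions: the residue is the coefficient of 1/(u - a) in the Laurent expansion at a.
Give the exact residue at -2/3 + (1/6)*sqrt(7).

The residue is -3574080/3339611 + (10586880/23377277)*sqrt(7).

The factor u**2 + 4*u/3 + 1/4 splits as (u - a)(u - a') with a = -2/3 + (1/6)*sqrt(7), a' = -2/3 - (1/6)*sqrt(7). At the order-1 pole a set g(u) = (u - a)*f(u) = [40/(33*(u**2 - 3*u/2 - 11/3)**2)] / (u - a').
Simple pole: residue = g(a) at a = -2/3 + (1/6)*sqrt(7), which is -3574080/3339611 + (10586880/23377277)*sqrt(7).


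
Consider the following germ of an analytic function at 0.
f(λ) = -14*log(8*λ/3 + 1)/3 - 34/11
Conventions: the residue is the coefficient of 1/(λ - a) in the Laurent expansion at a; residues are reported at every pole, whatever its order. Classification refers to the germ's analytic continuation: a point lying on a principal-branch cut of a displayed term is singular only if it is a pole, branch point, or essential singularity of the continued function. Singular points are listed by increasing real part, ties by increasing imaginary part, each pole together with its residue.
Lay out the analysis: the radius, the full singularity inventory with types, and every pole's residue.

Radius of convergence at 0: 3/8.
At -3/8: a logarithmic branch point.

Branch term (-14/3)*log(1 - λ/(-3/8)): its argument vanishes at λ = -3/8, a logarithmic branch point, modulus 3/8.
The radius of convergence is the smallest modulus among the singular points: 3/8.


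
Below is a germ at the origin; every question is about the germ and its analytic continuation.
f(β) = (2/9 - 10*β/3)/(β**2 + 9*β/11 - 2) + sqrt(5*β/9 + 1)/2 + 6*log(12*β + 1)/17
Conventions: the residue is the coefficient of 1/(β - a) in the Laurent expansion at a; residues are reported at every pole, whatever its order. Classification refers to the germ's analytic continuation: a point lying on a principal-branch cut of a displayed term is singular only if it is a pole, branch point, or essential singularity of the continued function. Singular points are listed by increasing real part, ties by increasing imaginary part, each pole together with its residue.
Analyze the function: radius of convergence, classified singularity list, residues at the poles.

Denominator factor (β**2 + 9*β/11 - 2): discriminant 1049/121, real irrational roots -9/22 + (1/22)*sqrt(1049) and -9/22 - (1/22)*sqrt(1049); poles of order 1, moduli -9/22 + (1/22)*sqrt(1049) and 9/22 + (1/22)*sqrt(1049).
Branch term (6/17)*log(1 - β/(-1/12)): its argument vanishes at β = -1/12, a logarithmic branch point, modulus 1/12.
Branch term (1/2)*sqrt(1 - β/(-9/5)): its argument vanishes at β = -9/5, a square-root branch point, modulus 9/5.
The radius of convergence is the smallest modulus among the singular points: 1/12.
The branch terms are analytic at -9/22 - (1/22)*sqrt(1049) and contribute nothing to the residue; only the rational part matters.
The factor β**2 + 9*β/11 - 2 splits as (β - a)(β - a') with a = -9/22 - (1/22)*sqrt(1049), a' = -9/22 + (1/22)*sqrt(1049). At the order-1 pole a set g(β) = (β - a)*(rational part) = [2/9 - 10*β/3] / (β - a').
Simple pole: residue = g(a) at a = -9/22 - (1/22)*sqrt(1049), which is -5/3 - (157/9441)*sqrt(1049).
The branch terms are analytic at -9/22 + (1/22)*sqrt(1049) and contribute nothing to the residue; only the rational part matters.
The factor β**2 + 9*β/11 - 2 splits as (β - a)(β - a') with a = -9/22 + (1/22)*sqrt(1049), a' = -9/22 - (1/22)*sqrt(1049). At the order-1 pole a set g(β) = (β - a)*(rational part) = [2/9 - 10*β/3] / (β - a').
Simple pole: residue = g(a) at a = -9/22 + (1/22)*sqrt(1049), which is -5/3 + (157/9441)*sqrt(1049).
List the singular points by increasing real part (a conjugate pair: the negative imaginary part first).

Radius of convergence at 0: 1/12.
At -9/22 - (1/22)*sqrt(1049): a pole of order 1; residue -5/3 - (157/9441)*sqrt(1049).
At -9/5: an algebraic (square-root) branch point.
At -1/12: a logarithmic branch point.
At -9/22 + (1/22)*sqrt(1049): a pole of order 1; residue -5/3 + (157/9441)*sqrt(1049).


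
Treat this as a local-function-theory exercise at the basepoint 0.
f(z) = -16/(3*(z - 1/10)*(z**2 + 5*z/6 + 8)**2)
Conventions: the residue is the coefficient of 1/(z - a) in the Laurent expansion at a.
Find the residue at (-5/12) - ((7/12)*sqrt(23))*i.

The factor z**2 + 5*z/6 + 8 splits as (z - a)(z - a') with a = (-5/12) - ((7/12)*sqrt(23))*i, a' = (-5/12) + ((7/12)*sqrt(23))*i. At the order-2 pole a set g(z) = (z - a)^2*f(z) = [-16/(3*(z - 1/10))] / (z - a')^2.
Order-2 pole: residue = g'(a); g'((-5/12) - ((7/12)*sqrt(23))*i) = (15000/368449) + ((159003960/66853965703)*sqrt(23))*i, so the residue is (15000/368449) + ((159003960/66853965703)*sqrt(23))*i.

The residue is (15000/368449) + ((159003960/66853965703)*sqrt(23))*i.


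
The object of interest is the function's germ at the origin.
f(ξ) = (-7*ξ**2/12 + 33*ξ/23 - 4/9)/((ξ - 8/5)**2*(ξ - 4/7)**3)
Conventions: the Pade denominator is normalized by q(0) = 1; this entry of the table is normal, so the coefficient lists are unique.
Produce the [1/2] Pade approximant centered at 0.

The Pade approximant has numerator coefficients [8575/9216, 11061501325/61230348288]; denominator coefficients [1, -1778017/577732, 33562649/9243712].

Taylor coefficients needed (expand at 0): a_0 = 8575/9216, a_1 = 2581075/847872, a_2 = 9029475/1507328, a_3 = 3129875/423936.
Write the denominator as Q(ξ) = 1 + q1*ξ + q2*ξ^2. Requiring Q*f - P = O(ξ^4) with deg P <= 1 kills the coefficients of ξ^2..ξ^3 in Q*f:
  ξ^2: a_2 + q1*a_1 + q2*a_0 = 0, i.e. 9029475/1507328 + (2581075/847872)*q1 + (8575/9216)*q2 = 0.
  ξ^3: a_3 + q1*a_2 + q2*a_1 = 0, i.e. 3129875/423936 + (9029475/1507328)*q1 + (2581075/847872)*q2 = 0.
Solving this linear system: q1 = -1778017/577732, q2 = 33562649/9243712.
The numerator is Q*f truncated at degree 1: P0 = a_0 = 8575/9216; P1 = a_1 + q1*a_0 = 11061501325/61230348288.


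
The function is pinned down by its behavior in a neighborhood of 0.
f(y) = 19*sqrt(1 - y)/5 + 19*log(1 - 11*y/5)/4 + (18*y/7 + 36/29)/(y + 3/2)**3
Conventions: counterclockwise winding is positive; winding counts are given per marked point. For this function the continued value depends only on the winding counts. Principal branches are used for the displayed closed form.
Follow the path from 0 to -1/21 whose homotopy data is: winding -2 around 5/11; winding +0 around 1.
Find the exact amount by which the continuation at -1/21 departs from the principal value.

The rational part is single-valued and drops out of the difference; each branch term changes only by its own monodromy.
(19/4)*log(1 - y/(5/11)): each positive loop around 5/11 adds 2*pi*i to the log, so winding -2 contributes (19/4)*(-2)*2*pi*i = -(19)*pi*i.
(19/5)*sqrt(1 - y/(1)): winding +0 is even, the square root returns to the same sheet, contribution 0.
Summing the contributions at y = -1/21 gives -(19)*pi*i.

Continued minus principal equals -(19)*pi*i.


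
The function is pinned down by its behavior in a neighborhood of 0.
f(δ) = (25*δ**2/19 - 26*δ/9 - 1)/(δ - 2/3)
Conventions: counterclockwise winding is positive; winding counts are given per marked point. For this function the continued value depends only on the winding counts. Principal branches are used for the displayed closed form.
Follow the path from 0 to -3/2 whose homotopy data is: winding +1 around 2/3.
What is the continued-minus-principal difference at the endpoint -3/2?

The function is rational, hence single-valued: continuing it around any pole returns the same value, so the difference is 0.

Continued minus principal equals 0.


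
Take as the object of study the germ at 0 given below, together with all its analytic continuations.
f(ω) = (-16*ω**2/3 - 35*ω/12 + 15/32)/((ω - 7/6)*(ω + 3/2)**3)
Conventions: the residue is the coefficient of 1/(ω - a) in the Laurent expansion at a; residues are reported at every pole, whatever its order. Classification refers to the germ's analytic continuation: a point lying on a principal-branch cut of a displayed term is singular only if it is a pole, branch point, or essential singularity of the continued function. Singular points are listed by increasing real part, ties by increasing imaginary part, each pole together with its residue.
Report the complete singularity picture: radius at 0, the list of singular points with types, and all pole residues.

Denominator factor (ω - 7/6): pole of order 1 at 7/6, modulus 7/6.
Denominator factor (ω + 3/2)^3: pole of order 3 at -3/2, modulus 3/2.
The radius of convergence is the smallest modulus among the singular points: 7/6.
At the order-3 pole -3/2 set g(ω) = (ω - (-3/2))^3*f(ω) = (-16*ω**2/3 - 35*ω/12 + 15/32)/(ω - 7/6).
Order-3 pole: residue = g''(a)/2; g''(-3/2) = 8807/8192, so the residue is 8807/16384.
At the order-1 pole 7/6 set g(ω) = (ω - (7/6))*f(ω) = (-16*ω**2/3 - 35*ω/12 + 15/32)/(ω + 3/2)**3.
Simple pole: residue = g(a) at a = 7/6, which is -8807/16384.
List the singular points by increasing real part (a conjugate pair: the negative imaginary part first).

Radius of convergence at 0: 7/6.
At -3/2: a pole of order 3; residue 8807/16384.
At 7/6: a pole of order 1; residue -8807/16384.


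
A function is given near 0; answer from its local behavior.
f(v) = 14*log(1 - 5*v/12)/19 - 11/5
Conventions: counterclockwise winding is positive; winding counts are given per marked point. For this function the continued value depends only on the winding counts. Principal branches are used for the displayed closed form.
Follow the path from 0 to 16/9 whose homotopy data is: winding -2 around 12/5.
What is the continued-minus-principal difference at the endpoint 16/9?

Continued minus principal equals -(56/19)*pi*i.

The rational part is single-valued and drops out of the difference; each branch term changes only by its own monodromy.
(14/19)*log(1 - v/(12/5)): each positive loop around 12/5 adds 2*pi*i to the log, so winding -2 contributes (14/19)*(-2)*2*pi*i = -(56/19)*pi*i.
Summing the contributions at v = 16/9 gives -(56/19)*pi*i.


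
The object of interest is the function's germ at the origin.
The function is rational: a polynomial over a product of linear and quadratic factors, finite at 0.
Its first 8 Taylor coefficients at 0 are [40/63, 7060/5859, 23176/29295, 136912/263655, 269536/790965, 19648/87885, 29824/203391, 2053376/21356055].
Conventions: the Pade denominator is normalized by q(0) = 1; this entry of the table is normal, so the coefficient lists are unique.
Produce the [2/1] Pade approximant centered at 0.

Taylor coefficients needed (read off): a_0 = 40/63, a_1 = 7060/5859, a_2 = 23176/29295, a_3 = 136912/263655.
Write the denominator as Q(μ) = 1 + q1*μ. Requiring Q*f - P = O(μ^4) with deg P <= 2 kills the coefficients of μ^3..μ^3 in Q*f:
  μ^3: a_3 + q1*a_2 = 0, i.e. 136912/263655 + (23176/29295)*q1 = 0.
Solving this linear system: q1 = -17114/26073.
The numerator is Q*f truncated at degree 2: P0 = a_0 = 40/63; P1 = a_1 + q1*a_0 = 40137100/50920569; P2 = a_2 + q1*a_1 = 143648/763808535.

The Pade approximant has numerator coefficients [40/63, 40137100/50920569, 143648/763808535]; denominator coefficients [1, -17114/26073].


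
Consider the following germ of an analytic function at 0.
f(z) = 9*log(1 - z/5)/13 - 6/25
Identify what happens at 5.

The term (9/13)*log(1 - z/(5)) has argument 1 - 5/(5) = 0 at 5: a logarithmic (infinitely-sheeted) branch point; the remaining terms are analytic or single-valued there.

The point is a logarithmic branch point.


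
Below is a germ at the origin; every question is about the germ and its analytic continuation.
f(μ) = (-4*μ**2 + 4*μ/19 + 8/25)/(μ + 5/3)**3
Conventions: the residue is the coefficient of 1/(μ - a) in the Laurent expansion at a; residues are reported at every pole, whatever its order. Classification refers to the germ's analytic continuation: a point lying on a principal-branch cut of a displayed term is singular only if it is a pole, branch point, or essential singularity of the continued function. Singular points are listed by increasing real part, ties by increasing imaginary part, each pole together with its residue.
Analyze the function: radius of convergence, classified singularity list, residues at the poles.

Denominator factor (μ + 5/3)^3: pole of order 3 at -5/3, modulus 5/3.
The radius of convergence is the smallest modulus among the singular points: 5/3.
At the order-3 pole -5/3 set g(μ) = (μ - (-5/3))^3*f(μ) = -4*μ**2 + 4*μ/19 + 8/25.
Order-3 pole: residue = g''(a)/2; g''(-5/3) = -8, so the residue is -4.

Radius of convergence at 0: 5/3.
At -5/3: a pole of order 3; residue -4.


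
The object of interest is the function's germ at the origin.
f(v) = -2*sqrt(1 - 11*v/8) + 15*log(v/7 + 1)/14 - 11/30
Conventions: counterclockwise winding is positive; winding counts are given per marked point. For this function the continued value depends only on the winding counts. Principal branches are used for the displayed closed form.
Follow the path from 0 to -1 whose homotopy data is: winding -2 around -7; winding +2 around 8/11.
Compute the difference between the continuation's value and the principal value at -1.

Continued minus principal equals -(30/7)*pi*i.

The rational part is single-valued and drops out of the difference; each branch term changes only by its own monodromy.
(-2)*sqrt(1 - v/(8/11)): winding +2 is even, the square root returns to the same sheet, contribution 0.
(15/14)*log(1 - v/(-7)): each positive loop around -7 adds 2*pi*i to the log, so winding -2 contributes (15/14)*(-2)*2*pi*i = -(30/7)*pi*i.
Summing the contributions at v = -1 gives -(30/7)*pi*i.


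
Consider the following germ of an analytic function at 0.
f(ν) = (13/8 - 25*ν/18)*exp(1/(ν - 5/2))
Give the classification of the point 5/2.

The point is an essential singularity.

The exponent 1/(ν - (5/2)) has a pole at 5/2, so exp(1/(ν - (5/2))) takes every nonzero value near it: an essential singularity (not a pole of any order).


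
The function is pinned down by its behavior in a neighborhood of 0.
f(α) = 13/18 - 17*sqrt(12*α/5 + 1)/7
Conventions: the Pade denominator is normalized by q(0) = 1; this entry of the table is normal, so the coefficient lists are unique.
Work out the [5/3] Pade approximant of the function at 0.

The Pade approximant has numerator coefficients [-215/126, -393/40, -12843/700, -8361/700, -1377/875, 4131/43750]; denominator coefficients [1, 81/20, 243/50, 81/50].

Taylor coefficients needed (expand at 0): a_0 = -215/126, a_1 = -102/35, a_2 = 306/175, a_3 = -1836/875, a_4 = 2754/875, a_5 = -16524/3125, a_6 = 148716/15625, a_7 = -9815256/546875, a_8 = 95698746/2734375.
Write the denominator as Q(α) = 1 + q1*α + q2*α^2 + q3*α^3. Requiring Q*f - P = O(α^9) with deg P <= 5 kills the coefficients of α^6..α^8 in Q*f:
  α^6: a_6 + q1*a_5 + q2*a_4 + q3*a_3 = 0, i.e. 148716/15625 + (-16524/3125)*q1 + (2754/875)*q2 + (-1836/875)*q3 = 0.
  α^7: a_7 + q1*a_6 + q2*a_5 + q3*a_4 = 0, i.e. -9815256/546875 + (148716/15625)*q1 + (-16524/3125)*q2 + (2754/875)*q3 = 0.
  α^8: a_8 + q1*a_7 + q2*a_6 + q3*a_5 = 0, i.e. 95698746/2734375 + (-9815256/546875)*q1 + (148716/15625)*q2 + (-16524/3125)*q3 = 0.
Solving this linear system: q1 = 81/20, q2 = 243/50, q3 = 81/50.
The numerator is Q*f truncated at degree 5: P0 = a_0 = -215/126; P1 = a_1 + q1*a_0 = -393/40; P2 = a_2 + q1*a_1 + q2*a_0 = -12843/700; P3 = a_3 + q1*a_2 + q2*a_1 + q3*a_0 = -8361/700; P4 = a_4 + q1*a_3 + q2*a_2 + q3*a_1 = -1377/875; P5 = a_5 + q1*a_4 + q2*a_3 + q3*a_2 = 4131/43750.


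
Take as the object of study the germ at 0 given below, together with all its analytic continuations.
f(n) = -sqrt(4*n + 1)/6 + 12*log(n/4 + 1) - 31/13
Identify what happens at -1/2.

The point is a regular point.

There is no denominator, hence no pole anywhere.
Branch term sqrt(1 - n/(-1/4)): argument at -1/2 is -1, nonzero, so -1/2 is not its branch point (a point on a principal cut is still regular for the continued germ).
Branch term log(1 - n/(-4)): argument at -1/2 is 7/8, nonzero, so -1/2 is not its branch point (a point on a principal cut is still regular for the continued germ).
So the germ continues analytically to -1/2.


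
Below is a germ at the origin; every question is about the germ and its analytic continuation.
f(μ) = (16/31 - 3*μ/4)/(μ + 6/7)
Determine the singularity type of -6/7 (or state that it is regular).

The denominator factor μ + 6/7 vanishes at -6/7 and appears to the power 1; the numerator there equals 503/434, nonzero, and no other factor vanishes.
Hence a pole whose order is the multiplicity, 1.

The point is a pole of order 1.


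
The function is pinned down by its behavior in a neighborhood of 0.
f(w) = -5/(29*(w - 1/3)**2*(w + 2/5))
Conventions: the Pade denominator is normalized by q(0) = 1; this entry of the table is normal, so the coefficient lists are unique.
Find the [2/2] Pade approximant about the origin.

The Pade approximant has numerator coefficients [-225/58, -2250/493, -16875/986]; denominator coefficients [1, -79/34, -97/17].

Taylor coefficients needed (expand at 0): a_0 = -225/58, a_1 = -1575/116, a_2 = -16425/232, a_3 = -112275/464, a_4 = -896625/928.
Write the denominator as Q(w) = 1 + q1*w + q2*w^2. Requiring Q*f - P = O(w^5) with deg P <= 2 kills the coefficients of w^3..w^4 in Q*f:
  w^3: a_3 + q1*a_2 + q2*a_1 = 0, i.e. -112275/464 + (-16425/232)*q1 + (-1575/116)*q2 = 0.
  w^4: a_4 + q1*a_3 + q2*a_2 = 0, i.e. -896625/928 + (-112275/464)*q1 + (-16425/232)*q2 = 0.
Solving this linear system: q1 = -79/34, q2 = -97/17.
The numerator is Q*f truncated at degree 2: P0 = a_0 = -225/58; P1 = a_1 + q1*a_0 = -2250/493; P2 = a_2 + q1*a_1 + q2*a_0 = -16875/986.


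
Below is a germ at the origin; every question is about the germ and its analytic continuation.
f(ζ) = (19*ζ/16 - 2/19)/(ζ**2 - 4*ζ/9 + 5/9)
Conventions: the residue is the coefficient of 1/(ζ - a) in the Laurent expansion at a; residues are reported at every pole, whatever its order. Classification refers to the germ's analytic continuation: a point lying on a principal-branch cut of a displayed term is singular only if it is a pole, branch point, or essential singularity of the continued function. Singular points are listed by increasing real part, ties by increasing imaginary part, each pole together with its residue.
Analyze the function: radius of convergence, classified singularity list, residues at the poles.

Radius of convergence at 0: (1/3)*sqrt(5).
At (2/9) - ((1/9)*sqrt(41))*i: a pole of order 1; residue (19/32) + ((217/12464)*sqrt(41))*i.
At (2/9) + ((1/9)*sqrt(41))*i: a pole of order 1; residue (19/32) - ((217/12464)*sqrt(41))*i.

Denominator factor (ζ**2 - 4*ζ/9 + 5/9): discriminant -164/81, complex-conjugate roots (2/9) + ((1/9)*sqrt(41))*i and (2/9) - ((1/9)*sqrt(41))*i; poles of order 1, moduli (1/3)*sqrt(5) and (1/3)*sqrt(5).
The radius of convergence is the smallest modulus among the singular points: (1/3)*sqrt(5).
The factor ζ**2 - 4*ζ/9 + 5/9 splits as (ζ - a)(ζ - a') with a = (2/9) - ((1/9)*sqrt(41))*i, a' = (2/9) + ((1/9)*sqrt(41))*i. At the order-1 pole a set g(ζ) = (ζ - a)*f(ζ) = [19*ζ/16 - 2/19] / (ζ - a').
Simple pole: residue = g(a) at a = (2/9) - ((1/9)*sqrt(41))*i, which is (19/32) + ((217/12464)*sqrt(41))*i.
The factor ζ**2 - 4*ζ/9 + 5/9 splits as (ζ - a)(ζ - a') with a = (2/9) + ((1/9)*sqrt(41))*i, a' = (2/9) - ((1/9)*sqrt(41))*i. At the order-1 pole a set g(ζ) = (ζ - a)*f(ζ) = [19*ζ/16 - 2/19] / (ζ - a').
Simple pole: residue = g(a) at a = (2/9) + ((1/9)*sqrt(41))*i, which is (19/32) - ((217/12464)*sqrt(41))*i.
List the singular points by increasing real part (a conjugate pair: the negative imaginary part first).


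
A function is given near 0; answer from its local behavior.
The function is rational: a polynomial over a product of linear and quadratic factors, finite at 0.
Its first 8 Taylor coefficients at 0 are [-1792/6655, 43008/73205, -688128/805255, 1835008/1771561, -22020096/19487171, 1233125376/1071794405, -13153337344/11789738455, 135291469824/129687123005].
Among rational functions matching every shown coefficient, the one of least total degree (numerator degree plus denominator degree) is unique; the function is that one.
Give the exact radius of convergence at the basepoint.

No rational of total degree below 3 reproduces all 8 coefficients; solving the [0/3] Pade equations on them gives f(n) = -7/(10*(n + 11/8)**3), whose expansion matches every shown term.
Denominator factor (n + 11/8)^3: pole of order 3 at -11/8, modulus 11/8.
The radius of convergence is the smallest modulus among the singular points: 11/8.

The radius of convergence is 11/8.


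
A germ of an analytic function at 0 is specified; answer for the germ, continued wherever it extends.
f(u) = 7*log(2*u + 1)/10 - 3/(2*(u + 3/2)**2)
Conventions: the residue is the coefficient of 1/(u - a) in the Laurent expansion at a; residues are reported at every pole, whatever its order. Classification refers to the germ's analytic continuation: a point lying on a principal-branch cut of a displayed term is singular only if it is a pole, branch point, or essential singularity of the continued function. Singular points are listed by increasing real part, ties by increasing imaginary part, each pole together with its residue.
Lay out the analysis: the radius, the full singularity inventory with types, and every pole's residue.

Radius of convergence at 0: 1/2.
At -3/2: a pole of order 2; residue 0.
At -1/2: a logarithmic branch point.

Denominator factor (u + 3/2)^2: pole of order 2 at -3/2, modulus 3/2.
Branch term (7/10)*log(1 - u/(-1/2)): its argument vanishes at u = -1/2, a logarithmic branch point, modulus 1/2.
The radius of convergence is the smallest modulus among the singular points: 1/2.
The branch term is analytic at -3/2 and contributes nothing to the residue; only the rational part matters.
At the order-2 pole -3/2 set g(u) = (u - (-3/2))^2*(rational part) = -3/2.
Order-2 pole: residue = g'(a); g'(-3/2) = 0, so the residue is 0.
List the singular points by increasing real part (a conjugate pair: the negative imaginary part first).


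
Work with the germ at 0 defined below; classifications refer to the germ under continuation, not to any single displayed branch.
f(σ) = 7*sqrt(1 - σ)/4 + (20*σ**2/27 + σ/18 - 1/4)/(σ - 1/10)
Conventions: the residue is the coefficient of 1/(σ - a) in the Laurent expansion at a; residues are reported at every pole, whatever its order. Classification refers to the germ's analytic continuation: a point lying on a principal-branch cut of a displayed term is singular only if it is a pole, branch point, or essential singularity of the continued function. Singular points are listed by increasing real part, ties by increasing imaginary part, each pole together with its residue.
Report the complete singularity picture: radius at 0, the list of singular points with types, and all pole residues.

Radius of convergence at 0: 1/10.
At 1/10: a pole of order 1; residue -32/135.
At 1: an algebraic (square-root) branch point.

Denominator factor (σ - 1/10): pole of order 1 at 1/10, modulus 1/10.
Branch term (7/4)*sqrt(1 - σ/(1)): its argument vanishes at σ = 1, a square-root branch point, modulus 1.
The radius of convergence is the smallest modulus among the singular points: 1/10.
The branch term is analytic at 1/10 and contributes nothing to the residue; only the rational part matters.
At the order-1 pole 1/10 set g(σ) = (σ - (1/10))*(rational part) = 20*σ**2/27 + σ/18 - 1/4.
Simple pole: residue = g(a) at a = 1/10, which is -32/135.
List the singular points by increasing real part (a conjugate pair: the negative imaginary part first).


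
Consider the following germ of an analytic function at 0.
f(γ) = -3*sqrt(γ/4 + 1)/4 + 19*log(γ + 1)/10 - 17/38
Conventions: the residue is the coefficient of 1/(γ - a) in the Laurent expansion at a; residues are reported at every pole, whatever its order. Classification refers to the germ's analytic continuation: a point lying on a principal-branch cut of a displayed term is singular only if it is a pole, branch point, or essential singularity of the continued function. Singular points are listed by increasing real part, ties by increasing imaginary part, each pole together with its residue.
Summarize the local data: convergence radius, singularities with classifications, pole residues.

Radius of convergence at 0: 1.
At -4: an algebraic (square-root) branch point.
At -1: a logarithmic branch point.

Branch term (-3/4)*sqrt(1 - γ/(-4)): its argument vanishes at γ = -4, a square-root branch point, modulus 4.
Branch term (19/10)*log(1 - γ/(-1)): its argument vanishes at γ = -1, a logarithmic branch point, modulus 1.
The radius of convergence is the smallest modulus among the singular points: 1.
List the singular points by increasing real part (a conjugate pair: the negative imaginary part first).


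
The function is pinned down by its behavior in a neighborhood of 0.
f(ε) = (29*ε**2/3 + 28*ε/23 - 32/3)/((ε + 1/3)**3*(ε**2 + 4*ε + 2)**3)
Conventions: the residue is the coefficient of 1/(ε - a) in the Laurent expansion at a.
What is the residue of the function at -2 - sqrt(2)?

The factor ε**2 + 4*ε + 2 splits as (ε - a)(ε - a') with a = -2 - sqrt(2), a' = -2 + sqrt(2). At the order-3 pole a set g(ε) = (ε - a)^3*f(ε) = [(29*ε**2/3 + 28*ε/23 - 32/3)/(ε + 1/3)**3] / (ε - a')^3.
Order-3 pole: residue = g''(a)/2; g''(-2 - sqrt(2)) = 115775892/55223 - (2619278145/1767136)*sqrt(2), so the residue is 57887946/55223 - (2619278145/3534272)*sqrt(2).

The residue is 57887946/55223 - (2619278145/3534272)*sqrt(2).


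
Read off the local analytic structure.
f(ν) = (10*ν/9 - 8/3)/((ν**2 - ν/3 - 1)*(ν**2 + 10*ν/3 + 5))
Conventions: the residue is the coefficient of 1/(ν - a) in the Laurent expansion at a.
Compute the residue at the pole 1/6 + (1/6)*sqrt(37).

The factor ν**2 - ν/3 - 1 splits as (ν - a)(ν - a') with a = 1/6 + (1/6)*sqrt(37), a' = 1/6 - (1/6)*sqrt(37). At the order-1 pole a set g(ν) = (ν - a)*f(ν) = [(10*ν/9 - 8/3)/(ν**2 + 10*ν/3 + 5)] / (ν - a').
Simple pole: residue = g(a) at a = 1/6 + (1/6)*sqrt(37), which is 74/269 - (556/9953)*sqrt(37).

The residue is 74/269 - (556/9953)*sqrt(37).


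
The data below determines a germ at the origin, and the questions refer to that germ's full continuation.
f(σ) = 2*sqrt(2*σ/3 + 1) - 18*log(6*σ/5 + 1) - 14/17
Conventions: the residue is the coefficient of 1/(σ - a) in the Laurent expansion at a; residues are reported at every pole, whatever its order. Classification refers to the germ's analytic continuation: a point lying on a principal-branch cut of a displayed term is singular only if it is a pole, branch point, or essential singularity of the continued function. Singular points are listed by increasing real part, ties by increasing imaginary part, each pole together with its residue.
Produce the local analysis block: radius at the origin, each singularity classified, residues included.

Branch term (-18)*log(1 - σ/(-5/6)): its argument vanishes at σ = -5/6, a logarithmic branch point, modulus 5/6.
Branch term (2)*sqrt(1 - σ/(-3/2)): its argument vanishes at σ = -3/2, a square-root branch point, modulus 3/2.
The radius of convergence is the smallest modulus among the singular points: 5/6.
List the singular points by increasing real part (a conjugate pair: the negative imaginary part first).

Radius of convergence at 0: 5/6.
At -3/2: an algebraic (square-root) branch point.
At -5/6: a logarithmic branch point.


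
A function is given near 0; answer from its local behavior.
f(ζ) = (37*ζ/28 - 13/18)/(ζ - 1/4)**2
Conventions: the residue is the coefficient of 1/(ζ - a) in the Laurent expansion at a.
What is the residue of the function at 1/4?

At the order-2 pole 1/4 set g(ζ) = (ζ - (1/4))^2*f(ζ) = 37*ζ/28 - 13/18.
Order-2 pole: residue = g'(a); g'(1/4) = 37/28, so the residue is 37/28.

The residue is 37/28.


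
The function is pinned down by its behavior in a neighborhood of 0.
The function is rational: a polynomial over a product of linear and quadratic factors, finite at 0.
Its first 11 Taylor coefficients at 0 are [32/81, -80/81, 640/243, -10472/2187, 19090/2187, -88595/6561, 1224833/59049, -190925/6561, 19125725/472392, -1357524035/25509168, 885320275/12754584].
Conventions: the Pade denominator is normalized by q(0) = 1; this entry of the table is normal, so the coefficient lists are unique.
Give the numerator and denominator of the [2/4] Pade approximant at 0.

The Pade approximant has numerator coefficients [32/81, -6530656/55711395, 1199104/3714093]; denominator coefficients [1, 3030809/1375590, -62589/183412, -33885193/9904248, -123943397/74281860].

Taylor coefficients needed (read off): a_0 = 32/81, a_1 = -80/81, a_2 = 640/243, a_3 = -10472/2187, a_4 = 19090/2187, a_5 = -88595/6561, a_6 = 1224833/59049.
Write the denominator as Q(ζ) = 1 + q1*ζ + q2*ζ^2 + q3*ζ^3 + q4*ζ^4. Requiring Q*f - P = O(ζ^7) with deg P <= 2 kills the coefficients of ζ^3..ζ^6 in Q*f:
  ζ^3: a_3 + q1*a_2 + q2*a_1 + q3*a_0 = 0, i.e. -10472/2187 + (640/243)*q1 + (-80/81)*q2 + (32/81)*q3 = 0.
  ζ^4: a_4 + q1*a_3 + q2*a_2 + q3*a_1 + q4*a_0 = 0, i.e. 19090/2187 + (-10472/2187)*q1 + (640/243)*q2 + (-80/81)*q3 + (32/81)*q4 = 0.
  ζ^5: a_5 + q1*a_4 + q2*a_3 + q3*a_2 + q4*a_1 = 0, i.e. -88595/6561 + (19090/2187)*q1 + (-10472/2187)*q2 + (640/243)*q3 + (-80/81)*q4 = 0.
  ζ^6: a_6 + q1*a_5 + q2*a_4 + q3*a_3 + q4*a_2 = 0, i.e. 1224833/59049 + (-88595/6561)*q1 + (19090/2187)*q2 + (-10472/2187)*q3 + (640/243)*q4 = 0.
Solving this linear system: q1 = 3030809/1375590, q2 = -62589/183412, q3 = -33885193/9904248, q4 = -123943397/74281860.
The numerator is Q*f truncated at degree 2: P0 = a_0 = 32/81; P1 = a_1 + q1*a_0 = -6530656/55711395; P2 = a_2 + q1*a_1 + q2*a_0 = 1199104/3714093.


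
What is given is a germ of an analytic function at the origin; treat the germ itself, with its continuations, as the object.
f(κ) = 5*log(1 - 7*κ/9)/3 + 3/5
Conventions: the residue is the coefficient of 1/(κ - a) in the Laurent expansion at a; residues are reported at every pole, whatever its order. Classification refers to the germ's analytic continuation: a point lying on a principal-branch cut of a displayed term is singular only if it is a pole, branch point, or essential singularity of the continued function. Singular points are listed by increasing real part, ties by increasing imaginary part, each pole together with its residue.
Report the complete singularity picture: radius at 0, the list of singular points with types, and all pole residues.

Branch term (5/3)*log(1 - κ/(9/7)): its argument vanishes at κ = 9/7, a logarithmic branch point, modulus 9/7.
The radius of convergence is the smallest modulus among the singular points: 9/7.

Radius of convergence at 0: 9/7.
At 9/7: a logarithmic branch point.


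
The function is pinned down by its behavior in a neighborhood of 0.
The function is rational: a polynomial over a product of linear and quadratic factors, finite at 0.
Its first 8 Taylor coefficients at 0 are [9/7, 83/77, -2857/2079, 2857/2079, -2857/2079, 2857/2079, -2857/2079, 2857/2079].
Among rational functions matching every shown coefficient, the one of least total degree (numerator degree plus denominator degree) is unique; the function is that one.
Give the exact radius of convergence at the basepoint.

No rational of total degree below 3 reproduces all 8 coefficients; solving the [2/1] Pade equations on them gives f(τ) = (-8*τ**2/27 + 26*τ/11 + 9/7)/(τ + 1), whose expansion matches every shown term.
Denominator factor (τ + 1): pole of order 1 at -1, modulus 1.
The radius of convergence is the smallest modulus among the singular points: 1.

The radius of convergence is 1.


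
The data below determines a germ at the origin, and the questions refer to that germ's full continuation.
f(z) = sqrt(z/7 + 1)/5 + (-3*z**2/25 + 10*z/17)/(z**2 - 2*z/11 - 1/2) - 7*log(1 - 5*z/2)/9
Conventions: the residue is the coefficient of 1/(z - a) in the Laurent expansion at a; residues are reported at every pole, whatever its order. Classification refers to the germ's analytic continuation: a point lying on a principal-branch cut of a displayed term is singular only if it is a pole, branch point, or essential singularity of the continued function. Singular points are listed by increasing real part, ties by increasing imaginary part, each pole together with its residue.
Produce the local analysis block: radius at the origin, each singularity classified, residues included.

Denominator factor (z**2 - 2*z/11 - 1/2): discriminant 246/121, real irrational roots 1/11 + (1/22)*sqrt(246) and 1/11 - (1/22)*sqrt(246); poles of order 1, moduli 1/11 + (1/22)*sqrt(246) and -1/11 + (1/22)*sqrt(246).
Branch term (-7/9)*log(1 - z/(2/5)): its argument vanishes at z = 2/5, a logarithmic branch point, modulus 2/5.
Branch term (1/5)*sqrt(1 - z/(-7)): its argument vanishes at z = -7, a square-root branch point, modulus 7.
The radius of convergence is the smallest modulus among the singular points: 2/5.
The branch terms are analytic at 1/11 - (1/22)*sqrt(246) and contribute nothing to the residue; only the rational part matters.
The factor z**2 - 2*z/11 - 1/2 splits as (z - a)(z - a') with a = 1/11 - (1/22)*sqrt(246), a' = 1/11 + (1/22)*sqrt(246). At the order-1 pole a set g(z) = (z - a)*(rational part) = [-3*z**2/25 + 10*z/17] / (z - a').
Simple pole: residue = g(a) at a = 1/11 - (1/22)*sqrt(246), which is 1324/4675 + (35/92004)*sqrt(246).
The branch terms are analytic at 1/11 + (1/22)*sqrt(246) and contribute nothing to the residue; only the rational part matters.
The factor z**2 - 2*z/11 - 1/2 splits as (z - a)(z - a') with a = 1/11 + (1/22)*sqrt(246), a' = 1/11 - (1/22)*sqrt(246). At the order-1 pole a set g(z) = (z - a)*(rational part) = [-3*z**2/25 + 10*z/17] / (z - a').
Simple pole: residue = g(a) at a = 1/11 + (1/22)*sqrt(246), which is 1324/4675 - (35/92004)*sqrt(246).
List the singular points by increasing real part (a conjugate pair: the negative imaginary part first).

Radius of convergence at 0: 2/5.
At -7: an algebraic (square-root) branch point.
At 1/11 - (1/22)*sqrt(246): a pole of order 1; residue 1324/4675 + (35/92004)*sqrt(246).
At 2/5: a logarithmic branch point.
At 1/11 + (1/22)*sqrt(246): a pole of order 1; residue 1324/4675 - (35/92004)*sqrt(246).
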